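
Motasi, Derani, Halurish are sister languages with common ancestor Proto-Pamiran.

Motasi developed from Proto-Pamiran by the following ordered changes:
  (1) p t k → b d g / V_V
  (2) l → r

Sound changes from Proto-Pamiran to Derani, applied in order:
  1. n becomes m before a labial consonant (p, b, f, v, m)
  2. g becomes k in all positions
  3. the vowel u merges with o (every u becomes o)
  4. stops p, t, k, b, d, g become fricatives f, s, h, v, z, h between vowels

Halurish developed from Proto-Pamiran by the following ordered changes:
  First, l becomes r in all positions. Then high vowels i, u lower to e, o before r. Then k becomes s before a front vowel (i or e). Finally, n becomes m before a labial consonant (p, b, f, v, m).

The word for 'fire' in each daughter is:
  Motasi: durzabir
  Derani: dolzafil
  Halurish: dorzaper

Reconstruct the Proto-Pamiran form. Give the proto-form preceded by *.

Position 8: Motasi has r, Derani has l, Halurish has r. Derani preserves l here (none of its changes turn any other segment into l), so the proto-segment is *l.
Position 7: Motasi has i, Derani has i, Halurish has e. Motasi preserves i here (none of its changes turn any other segment into i), so the proto-segment is *i.
Position 2: Motasi has u, Derani has o, Halurish has o. Motasi preserves u here (none of its changes turn any other segment into u), so the proto-segment is *u.
Continuing position by position gives *dulzapil; check it forward:
Motasi: *dulzapil > dulzabil > durzabir  (by intervocalic voicing, unconditioned shift)
Derani: *dulzapil > dolzapil > dolzafil  (by vowel merger, intervocalic lenition)
Halurish: *dulzapil > durzapir > dorzaper  (by unconditioned shift, pre-rhotic lowering)
*dulzapil is the unique common source.

*dulzapil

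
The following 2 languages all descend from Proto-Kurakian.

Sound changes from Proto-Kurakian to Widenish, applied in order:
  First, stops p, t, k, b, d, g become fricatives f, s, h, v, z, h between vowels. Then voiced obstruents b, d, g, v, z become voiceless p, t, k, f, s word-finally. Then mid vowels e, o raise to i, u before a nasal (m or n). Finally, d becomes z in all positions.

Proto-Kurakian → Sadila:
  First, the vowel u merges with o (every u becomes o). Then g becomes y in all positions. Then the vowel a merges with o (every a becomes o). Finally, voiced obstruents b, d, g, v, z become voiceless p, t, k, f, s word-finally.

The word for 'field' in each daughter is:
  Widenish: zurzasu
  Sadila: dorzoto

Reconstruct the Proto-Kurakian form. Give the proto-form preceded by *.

*durzatu

Position 5: Widenish has a, Sadila has o. Widenish preserves a here (none of its changes turn any other segment into a), so the proto-segment is *a.
Position 6: Widenish has s, Sadila has t. Taking the neighbouring segments as reconstructed: Widenish s could go back to *t or *s; Sadila t can only go back to *t — the one source consistent with every daughter is *t.
Continuing position by position gives *durzatu; check it forward:
Widenish: start from *durzatu.
  rule 1 (intervocalic lenition): durzatu → durzasu
  rule 2: no change — durzasu
  rule 3: no change — durzasu
  rule 4 (unconditioned shift): durzasu → zurzasu
  ⇒ Widenish zurzasu
Sadila: *durzatu
  durzatu → dorzato   [vowel merger]
  dorzato (rule 2 does not apply)
  dorzato → dorzoto   [vowel merger]
  dorzoto (rule 4 does not apply)
  giving Sadila dorzoto.
*durzatu is the unique common source.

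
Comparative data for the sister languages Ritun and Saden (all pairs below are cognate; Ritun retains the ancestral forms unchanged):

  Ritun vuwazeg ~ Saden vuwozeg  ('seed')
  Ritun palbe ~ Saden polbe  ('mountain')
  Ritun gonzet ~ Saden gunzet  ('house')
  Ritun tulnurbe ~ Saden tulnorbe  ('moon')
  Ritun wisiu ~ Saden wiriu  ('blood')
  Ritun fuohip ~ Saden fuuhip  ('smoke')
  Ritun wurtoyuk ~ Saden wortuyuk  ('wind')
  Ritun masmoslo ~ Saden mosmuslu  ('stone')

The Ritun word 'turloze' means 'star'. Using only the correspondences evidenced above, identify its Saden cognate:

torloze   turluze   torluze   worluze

torluze

tulnurbe ~ tulnorbe, wurtoyuk ~ wortuyuk — Ritun u corresponds to Saden o after a consonant, before r.
wurtoyuk ~ wortuyuk, masmoslo ~ mosmuslu — Ritun o corresponds to Saden u after a consonant, before a consonant other than r, m, n, p, b, f, v.
Applying these to Ritun 'turloze':
  turloze → torloze   (u→o after a consonant, before r)
  torloze → torluze   (o→u after a consonant, before a consonant other than r, m, n, p, b, f, v)
So the Saden cognate is 'torluze'.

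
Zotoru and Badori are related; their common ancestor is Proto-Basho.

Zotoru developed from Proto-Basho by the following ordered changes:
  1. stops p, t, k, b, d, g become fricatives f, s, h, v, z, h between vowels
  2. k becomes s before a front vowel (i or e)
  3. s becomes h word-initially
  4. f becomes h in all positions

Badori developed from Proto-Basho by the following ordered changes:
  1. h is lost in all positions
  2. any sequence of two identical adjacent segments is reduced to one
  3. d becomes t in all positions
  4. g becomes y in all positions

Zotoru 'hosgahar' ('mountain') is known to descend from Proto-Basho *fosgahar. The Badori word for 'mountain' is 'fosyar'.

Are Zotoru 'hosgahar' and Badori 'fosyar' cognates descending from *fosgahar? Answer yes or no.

Derive the expected Badori reflex of *fosgahar:
Badori: start from *fosgahar.
  rule 1 (h-loss): fosgahar → fosgaar
  rule 2 (degemination): fosgaar → fosgar
  rule 3: no change — fosgar
  rule 4 (unconditioned shift): fosgar → fosyar
  ⇒ Badori fosyar
Badori 'fosyar' matches the regular reflex exactly, so the pair is cognate.

yes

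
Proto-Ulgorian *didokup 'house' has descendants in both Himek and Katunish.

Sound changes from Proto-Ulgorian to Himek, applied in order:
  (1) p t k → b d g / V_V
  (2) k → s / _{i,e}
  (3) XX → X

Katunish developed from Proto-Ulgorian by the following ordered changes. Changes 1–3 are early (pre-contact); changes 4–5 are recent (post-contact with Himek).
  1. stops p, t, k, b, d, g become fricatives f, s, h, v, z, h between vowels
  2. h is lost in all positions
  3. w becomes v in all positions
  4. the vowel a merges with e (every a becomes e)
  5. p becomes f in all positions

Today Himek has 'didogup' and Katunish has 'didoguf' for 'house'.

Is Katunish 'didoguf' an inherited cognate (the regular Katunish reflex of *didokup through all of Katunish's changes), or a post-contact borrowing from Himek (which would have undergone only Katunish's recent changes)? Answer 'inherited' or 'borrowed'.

If inherited, *didokup would pass through all of Katunish's changes:
Katunish: *didokup
  didokup → dizohup   [intervocalic lenition]
  dizohup → dizoup   [h-loss]
  dizoup (rule 3 does not apply)
  dizoup (rule 4 does not apply)
  dizoup → dizouf   [unconditioned shift]
  giving Katunish dizouf.
If borrowed from Himek 'didogup' after the early changes, it would undergo only the recent ones:
  rule 4 (vowel merger): no change (didogup)
  rule 5 (unconditioned shift): didogup → didoguf
  ⇒ as a loan: didoguf
Katunish 'didoguf' matches the loan outcome 'didoguf', not the inherited 'dizouf' — it skipped the early Katunish changes, so it was borrowed from Himek.

borrowed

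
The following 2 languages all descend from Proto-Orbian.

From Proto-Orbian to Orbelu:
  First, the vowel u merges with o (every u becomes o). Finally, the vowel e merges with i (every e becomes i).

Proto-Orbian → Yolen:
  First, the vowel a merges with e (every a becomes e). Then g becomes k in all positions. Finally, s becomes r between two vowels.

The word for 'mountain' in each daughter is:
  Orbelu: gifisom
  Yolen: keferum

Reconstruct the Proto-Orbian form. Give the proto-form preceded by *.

Position 2: Orbelu has i, Yolen has e. Taking the neighbouring segments as reconstructed: Orbelu i could go back to *e or *i; Yolen e could go back to *a or *e — the one source consistent with every daughter is *e.
Position 5: Orbelu has s, Yolen has r. Orbelu preserves s here (none of its changes turn any other segment into s), so the proto-segment is *s.
Continuing position by position gives *gefesum; check it forward:
Orbelu: *gefesum > gefesom > gifisom  (by vowel merger, vowel merger)
Yolen: start from *gefesum.
  rule 1: no change — gefesum
  rule 2 (unconditioned shift): gefesum → kefesum
  rule 3 (rhotacism): kefesum → keferum
  ⇒ Yolen keferum
No other proto-form is consistent with every reflex, so the reconstruction is *gefesum.

*gefesum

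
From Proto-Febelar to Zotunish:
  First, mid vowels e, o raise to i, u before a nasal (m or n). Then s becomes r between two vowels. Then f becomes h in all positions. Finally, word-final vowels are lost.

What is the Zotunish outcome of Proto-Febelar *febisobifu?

hebirobih

Zotunish: start from *febisobifu.
  rule 1: no change — febisobifu
  rule 2 (rhotacism): febisobifu → febirobifu
  rule 3 (unconditioned shift): febirobifu → hebirobihu
  rule 4 (apocope): hebirobihu → hebirobih
  ⇒ Zotunish hebirobih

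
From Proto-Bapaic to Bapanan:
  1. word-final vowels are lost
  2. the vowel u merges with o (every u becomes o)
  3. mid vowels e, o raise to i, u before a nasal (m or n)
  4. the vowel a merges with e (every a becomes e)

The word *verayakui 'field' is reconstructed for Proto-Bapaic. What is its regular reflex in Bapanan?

Bapanan: *verayakui
  verayakui → verayaku   [apocope]
  verayaku → verayako   [vowel merger]
  verayako (rule 3 does not apply)
  verayako → vereyeko   [vowel merger]
  giving Bapanan vereyeko.

vereyeko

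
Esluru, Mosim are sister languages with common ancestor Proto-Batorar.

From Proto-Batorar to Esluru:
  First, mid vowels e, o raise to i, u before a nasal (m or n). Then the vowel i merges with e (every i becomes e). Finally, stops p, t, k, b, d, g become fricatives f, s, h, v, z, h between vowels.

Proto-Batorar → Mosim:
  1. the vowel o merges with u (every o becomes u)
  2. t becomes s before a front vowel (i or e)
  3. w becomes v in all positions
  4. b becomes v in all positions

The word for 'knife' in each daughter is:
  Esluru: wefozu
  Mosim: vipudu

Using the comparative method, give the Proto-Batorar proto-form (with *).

*wipodu

Position 2: Esluru has e, Mosim has i. Mosim preserves i here (none of its changes turn any other segment into i), so the proto-segment is *i.
Position 3: Esluru has f, Mosim has p. Mosim preserves p here (none of its changes turn any other segment into p), so the proto-segment is *p.
Position 1: Esluru has w, Mosim has v. Esluru preserves w here (none of its changes turn any other segment into w), so the proto-segment is *w.
Continuing position by position gives *wipodu; check it forward:
Esluru: *wipodu > wepodu > wefozu  (by vowel merger, intervocalic lenition)
Mosim: *wipodu
  wipodu → wipudu   [vowel merger]
  wipudu (rule 2 does not apply)
  wipudu → vipudu   [unconditioned shift]
  vipudu (rule 4 does not apply)
  giving Mosim vipudu.
*wipodu is the unique common source.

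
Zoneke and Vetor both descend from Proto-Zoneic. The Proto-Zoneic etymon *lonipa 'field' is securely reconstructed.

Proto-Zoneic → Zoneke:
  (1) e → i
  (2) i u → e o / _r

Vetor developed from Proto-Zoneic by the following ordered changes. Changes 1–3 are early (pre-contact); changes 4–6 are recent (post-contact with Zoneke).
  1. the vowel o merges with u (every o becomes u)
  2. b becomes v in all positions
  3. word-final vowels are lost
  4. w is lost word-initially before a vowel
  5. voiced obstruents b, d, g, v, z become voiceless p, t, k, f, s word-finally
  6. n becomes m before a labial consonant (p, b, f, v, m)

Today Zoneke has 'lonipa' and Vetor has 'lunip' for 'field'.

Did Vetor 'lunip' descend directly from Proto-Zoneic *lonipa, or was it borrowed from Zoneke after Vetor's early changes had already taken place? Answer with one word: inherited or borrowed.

If inherited, *lonipa would pass through all of Vetor's changes:
Vetor: *lonipa > lunipa > lunip  (by vowel merger, apocope)
If borrowed from Zoneke 'lonipa' after the early changes, it would undergo only the recent ones:
  rule 4 (glide loss): no change (lonipa)
  rule 5 (final devoicing): no change (lonipa)
  rule 6 (nasal place assimilation): no change (lonipa)
  ⇒ as a loan: lonipa
Vetor 'lunip' matches the inherited outcome exactly, so it is an inherited cognate, not a loan.

inherited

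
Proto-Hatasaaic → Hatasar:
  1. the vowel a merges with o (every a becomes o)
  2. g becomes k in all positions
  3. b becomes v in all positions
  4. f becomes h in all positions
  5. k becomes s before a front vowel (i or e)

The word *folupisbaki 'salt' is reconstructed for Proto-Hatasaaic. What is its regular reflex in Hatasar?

Hatasar: *folupisbaki
  folupisbaki → folupisboki   [vowel merger]
  folupisboki (rule 2 does not apply)
  folupisboki → folupisvoki   [unconditioned shift]
  folupisvoki → holupisvoki   [unconditioned shift]
  holupisvoki → holupisvosi   [palatalisation]
  giving Hatasar holupisvosi.

holupisvosi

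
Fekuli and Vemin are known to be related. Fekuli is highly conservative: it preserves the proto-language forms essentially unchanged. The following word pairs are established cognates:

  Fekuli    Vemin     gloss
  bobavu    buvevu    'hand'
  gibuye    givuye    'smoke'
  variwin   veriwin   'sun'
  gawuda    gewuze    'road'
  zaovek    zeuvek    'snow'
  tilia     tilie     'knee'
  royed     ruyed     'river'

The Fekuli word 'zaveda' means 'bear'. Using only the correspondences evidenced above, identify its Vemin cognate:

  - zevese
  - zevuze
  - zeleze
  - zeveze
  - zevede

bobavu ~ buvevu — Fekuli a corresponds to Vemin e after a consonant, before a labial obstruent.
gawuda ~ gewuze — Fekuli d corresponds to Vemin z between vowels (before a back vowel).
gawuda ~ gewuze — Fekuli a corresponds to Vemin e word-finally.
Applying these to Fekuli 'zaveda':
  zaveda → zeveda   (a→e after a consonant, before a labial obstruent)
  zeveda → zeveza   (d→z between vowels (before a back vowel))
  zeveza → zeveze   (a→e word-finally)
So the Vemin cognate is 'zeveze'.

zeveze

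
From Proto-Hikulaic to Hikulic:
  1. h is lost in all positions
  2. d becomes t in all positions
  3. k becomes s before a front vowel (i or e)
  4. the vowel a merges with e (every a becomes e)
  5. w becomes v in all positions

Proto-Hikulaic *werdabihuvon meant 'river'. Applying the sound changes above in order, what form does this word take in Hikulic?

Hikulic: *werdabihuvon > werdabiuvon > wertabiuvon > wertebiuvon > vertebiuvon  (by h-loss, unconditioned shift, vowel merger, unconditioned shift)

vertebiuvon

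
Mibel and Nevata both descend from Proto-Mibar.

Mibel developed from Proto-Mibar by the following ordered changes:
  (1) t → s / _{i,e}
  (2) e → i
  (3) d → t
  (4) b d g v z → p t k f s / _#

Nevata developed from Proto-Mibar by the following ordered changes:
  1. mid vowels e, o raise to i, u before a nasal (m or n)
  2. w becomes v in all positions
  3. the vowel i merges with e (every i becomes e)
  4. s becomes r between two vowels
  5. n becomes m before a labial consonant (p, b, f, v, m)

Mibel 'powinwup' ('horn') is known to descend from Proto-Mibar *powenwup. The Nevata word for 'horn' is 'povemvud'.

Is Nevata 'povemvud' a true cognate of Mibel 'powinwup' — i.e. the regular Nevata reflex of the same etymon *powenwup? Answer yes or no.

no

Derive the expected Nevata reflex of *powenwup:
Nevata: *powenwup > powinwup > povinvup > povenvup > povemvup  (by pre-nasal raising, unconditioned shift, vowel merger, nasal place assimilation)
The regular Nevata reflex would be 'povemvup', but the attested form is 'povemvud'. The correspondence is irregular, so they are not cognates (the Nevata form has a different source).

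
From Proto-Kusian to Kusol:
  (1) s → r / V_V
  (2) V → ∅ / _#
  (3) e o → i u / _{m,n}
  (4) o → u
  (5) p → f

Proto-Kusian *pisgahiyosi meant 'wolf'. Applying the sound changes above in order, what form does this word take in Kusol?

Kusol: start from *pisgahiyosi.
  rule 1 (rhotacism): pisgahiyosi → pisgahiyori
  rule 2 (apocope): pisgahiyori → pisgahiyor
  rule 3: no change — pisgahiyor
  rule 4 (vowel merger): pisgahiyor → pisgahiyur
  rule 5 (unconditioned shift): pisgahiyur → fisgahiyur
  ⇒ Kusol fisgahiyur

fisgahiyur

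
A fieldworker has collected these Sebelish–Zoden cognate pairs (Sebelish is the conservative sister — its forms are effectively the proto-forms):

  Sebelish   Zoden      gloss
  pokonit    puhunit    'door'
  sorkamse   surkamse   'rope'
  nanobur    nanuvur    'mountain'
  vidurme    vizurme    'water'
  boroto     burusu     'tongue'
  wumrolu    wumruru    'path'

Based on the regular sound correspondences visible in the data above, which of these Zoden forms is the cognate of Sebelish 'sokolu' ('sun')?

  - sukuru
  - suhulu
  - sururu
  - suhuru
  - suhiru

pokonit ~ puhunit, boroto ~ burusu — Sebelish o corresponds to Zoden u after a consonant, before a consonant other than r, m, n, p, b, f, v.
pokonit ~ puhunit — Sebelish k corresponds to Zoden h between vowels (before a back vowel).
wumrolu ~ wumruru — Sebelish l corresponds to Zoden r between vowels (before a back vowel).
Applying these to Sebelish 'sokolu':
  sokolu → sukolu   (o→u after a consonant, before a consonant other than r, m, n, p, b, f, v)
  sukolu → suholu   (k→h between vowels (before a back vowel))
  suholu → suhulu   (o→u after a consonant, before a consonant other than r, m, n, p, b, f, v)
  suhulu → suhuru   (l→r between vowels (before a back vowel))
So the Zoden cognate is 'suhuru'.

suhuru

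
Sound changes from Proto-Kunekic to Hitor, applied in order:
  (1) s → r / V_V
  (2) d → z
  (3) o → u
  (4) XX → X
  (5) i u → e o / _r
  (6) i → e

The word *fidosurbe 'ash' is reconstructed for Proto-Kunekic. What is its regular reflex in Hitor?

Hitor: start from *fidosurbe.
  rule 1 (rhotacism): fidosurbe → fidorurbe
  rule 2 (unconditioned shift): fidorurbe → fizorurbe
  rule 3 (vowel merger): fizorurbe → fizururbe
  rule 4: no change — fizururbe
  rule 5 (pre-rhotic lowering): fizururbe → fizororbe
  rule 6 (vowel merger): fizororbe → fezororbe
  ⇒ Hitor fezororbe

fezororbe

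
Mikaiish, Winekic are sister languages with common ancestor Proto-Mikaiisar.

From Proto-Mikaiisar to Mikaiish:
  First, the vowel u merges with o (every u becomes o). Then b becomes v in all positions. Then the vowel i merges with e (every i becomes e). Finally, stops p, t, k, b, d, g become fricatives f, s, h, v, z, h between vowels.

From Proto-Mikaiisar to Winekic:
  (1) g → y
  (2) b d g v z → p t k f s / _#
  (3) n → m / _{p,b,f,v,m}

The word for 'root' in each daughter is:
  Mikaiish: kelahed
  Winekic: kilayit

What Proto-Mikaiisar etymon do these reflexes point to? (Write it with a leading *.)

*kilagid

Position 6: Mikaiish has e, Winekic has i. Winekic preserves i here (none of its changes turn any other segment into i), so the proto-segment is *i.
Position 2: Mikaiish has e, Winekic has i. Winekic preserves i here (none of its changes turn any other segment into i), so the proto-segment is *i.
Continuing position by position gives *kilagid; check it forward:
Mikaiish: *kilagid > kelaged > kelahed  (by vowel merger, intervocalic lenition)
Winekic: *kilagid > kilayid > kilayit  (by unconditioned shift, final devoicing)
Only *kilagid yields all of Mikaiish kelahed, Winekic kilayit.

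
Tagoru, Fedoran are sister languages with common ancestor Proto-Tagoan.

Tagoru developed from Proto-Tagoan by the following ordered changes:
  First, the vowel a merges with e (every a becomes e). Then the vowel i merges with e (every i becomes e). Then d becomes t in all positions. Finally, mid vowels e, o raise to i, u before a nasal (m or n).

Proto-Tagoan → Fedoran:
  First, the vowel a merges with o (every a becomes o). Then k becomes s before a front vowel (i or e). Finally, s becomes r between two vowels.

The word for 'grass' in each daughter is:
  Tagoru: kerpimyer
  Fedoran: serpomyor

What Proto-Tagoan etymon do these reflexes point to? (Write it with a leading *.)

Position 8: Tagoru has e, Fedoran has o. Taking the neighbouring segments as reconstructed: Tagoru e could go back to *a or *e or *i; Fedoran o could go back to *a or *o — the one source consistent with every daughter is *a.
Position 5: Tagoru has i, Fedoran has o. Taking the neighbouring segments as reconstructed: Tagoru i could go back to *a or *e or *i; Fedoran o could go back to *a or *o — the one source consistent with every daughter is *a.
Verify the candidate proto-form against each daughter:
Tagoru: *kerpamyar > kerpemyer > kerpimyer  (by vowel merger, pre-nasal raising)
Fedoran: *kerpamyar
  kerpamyar → kerpomyor   [vowel merger]
  kerpomyor → serpomyor   [palatalisation]
  serpomyor (rule 3 does not apply)
  giving Fedoran serpomyor.
*kerpamyar is the unique common source.

*kerpamyar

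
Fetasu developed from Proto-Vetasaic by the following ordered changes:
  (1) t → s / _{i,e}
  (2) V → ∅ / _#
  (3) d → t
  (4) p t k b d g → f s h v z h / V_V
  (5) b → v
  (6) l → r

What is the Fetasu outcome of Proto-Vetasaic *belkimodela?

verkimoser

Fetasu: start from *belkimodela.
  rule 1: no change — belkimodela
  rule 2 (apocope): belkimodela → belkimodel
  rule 3 (unconditioned shift): belkimodel → belkimotel
  rule 4 (intervocalic lenition): belkimotel → belkimosel
  rule 5 (unconditioned shift): belkimosel → velkimosel
  rule 6 (unconditioned shift): velkimosel → verkimoser
  ⇒ Fetasu verkimoser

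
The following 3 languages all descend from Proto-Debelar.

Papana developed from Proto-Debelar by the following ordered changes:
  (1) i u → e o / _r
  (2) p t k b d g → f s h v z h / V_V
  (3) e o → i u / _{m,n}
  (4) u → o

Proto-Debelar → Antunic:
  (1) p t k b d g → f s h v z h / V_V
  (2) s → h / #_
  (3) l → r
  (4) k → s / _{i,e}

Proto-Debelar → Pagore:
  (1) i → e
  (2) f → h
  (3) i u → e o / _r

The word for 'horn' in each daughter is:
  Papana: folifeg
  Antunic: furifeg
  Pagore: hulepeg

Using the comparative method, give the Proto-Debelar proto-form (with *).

Position 3: Papana has l, Antunic has r, Pagore has l. Papana preserves l here (none of its changes turn any other segment into l), so the proto-segment is *l.
Position 5: Papana has f, Antunic has f, Pagore has p. Pagore preserves p here (none of its changes turn any other segment into p), so the proto-segment is *p.
Position 4: Papana has i, Antunic has i, Pagore has e. Antunic preserves i here (none of its changes turn any other segment into i), so the proto-segment is *i.
This points to *fulipeg. Verify forward in each daughter:
Papana: *fulipeg > fulifeg > folifeg  (by intervocalic lenition, vowel merger)
Antunic: start from *fulipeg.
  rule 1 (intervocalic lenition): fulipeg → fulifeg
  rule 2: no change — fulifeg
  rule 3 (unconditioned shift): fulifeg → furifeg
  rule 4: no change — furifeg
  ⇒ Antunic furifeg
Pagore: *fulipeg
  fulipeg → fulepeg   [vowel merger]
  fulepeg → hulepeg   [unconditioned shift]
  hulepeg (rule 3 does not apply)
  giving Pagore hulepeg.
No other proto-form is consistent with every reflex, so the reconstruction is *fulipeg.

*fulipeg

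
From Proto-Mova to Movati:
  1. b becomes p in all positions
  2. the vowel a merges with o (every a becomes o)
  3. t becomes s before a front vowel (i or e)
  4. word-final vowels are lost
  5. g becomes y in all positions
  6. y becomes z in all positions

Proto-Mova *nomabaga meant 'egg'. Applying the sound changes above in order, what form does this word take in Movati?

nomopoz

Movati: *nomabaga > nomapaga > nomopogo > nomopog > nomopoy > nomopoz  (by unconditioned shift, vowel merger, apocope, unconditioned shift, unconditioned shift)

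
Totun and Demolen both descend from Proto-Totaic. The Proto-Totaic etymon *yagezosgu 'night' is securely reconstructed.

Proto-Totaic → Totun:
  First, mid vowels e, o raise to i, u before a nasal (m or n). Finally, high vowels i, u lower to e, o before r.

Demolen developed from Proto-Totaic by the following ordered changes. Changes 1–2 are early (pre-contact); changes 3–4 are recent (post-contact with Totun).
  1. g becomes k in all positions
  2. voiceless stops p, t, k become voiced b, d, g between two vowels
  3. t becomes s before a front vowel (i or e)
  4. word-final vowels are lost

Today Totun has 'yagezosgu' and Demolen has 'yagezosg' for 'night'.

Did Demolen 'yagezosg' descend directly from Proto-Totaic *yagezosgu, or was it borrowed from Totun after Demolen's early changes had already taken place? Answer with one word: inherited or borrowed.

borrowed

If inherited, *yagezosgu would pass through all of Demolen's changes:
Demolen: *yagezosgu > yakezosku > yagezosku > yagezosk  (by unconditioned shift, intervocalic voicing, apocope)
If borrowed from Totun 'yagezosgu' after the early changes, it would undergo only the recent ones:
  rule 3 (palatalisation): no change (yagezosgu)
  rule 4 (apocope): yagezosgu → yagezosg
  ⇒ as a loan: yagezosg
Demolen 'yagezosg' matches the loan outcome 'yagezosg', not the inherited 'yagezosk' — it skipped the early Demolen changes, so it was borrowed from Totun.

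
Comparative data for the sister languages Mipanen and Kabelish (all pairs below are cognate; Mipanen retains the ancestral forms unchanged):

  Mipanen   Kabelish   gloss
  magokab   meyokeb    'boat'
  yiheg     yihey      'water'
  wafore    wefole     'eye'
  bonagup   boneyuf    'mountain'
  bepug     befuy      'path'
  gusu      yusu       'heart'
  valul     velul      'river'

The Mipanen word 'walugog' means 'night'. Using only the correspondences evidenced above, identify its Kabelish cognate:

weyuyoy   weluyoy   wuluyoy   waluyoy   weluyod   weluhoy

magokab ~ meyokeb, bonagup ~ boneyuf — Mipanen a corresponds to Kabelish e after a consonant, before a consonant other than r, m, n, p, b, f, v.
magokab ~ meyokeb — Mipanen g corresponds to Kabelish y between vowels (before a back vowel).
yiheg ~ yihey, bepug ~ befuy — Mipanen g corresponds to Kabelish y word-finally.
Applying these to Mipanen 'walugog':
  walugog → welugog   (a→e after a consonant, before a consonant other than r, m, n, p, b, f, v)
  welugog → weluyog   (g→y between vowels (before a back vowel))
  weluyog → weluyoy   (g→y word-finally)
So the Kabelish cognate is 'weluyoy'.

weluyoy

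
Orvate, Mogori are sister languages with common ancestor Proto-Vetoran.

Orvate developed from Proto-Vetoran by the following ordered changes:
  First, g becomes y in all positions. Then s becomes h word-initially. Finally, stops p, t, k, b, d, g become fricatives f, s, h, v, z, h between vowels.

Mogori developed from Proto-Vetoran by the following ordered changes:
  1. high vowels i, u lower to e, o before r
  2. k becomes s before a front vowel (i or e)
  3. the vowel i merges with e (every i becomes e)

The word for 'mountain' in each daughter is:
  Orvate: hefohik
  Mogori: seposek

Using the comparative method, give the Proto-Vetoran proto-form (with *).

Position 1: Orvate has h, Mogori has s. Taking the neighbouring segments as reconstructed: Orvate h could go back to *s or *h; Mogori s could go back to *k or *s — the one source consistent with every daughter is *s.
Position 6: Orvate has i, Mogori has e. Orvate preserves i here (none of its changes turn any other segment into i), so the proto-segment is *i.
This points to *sepokik. Verify forward in each daughter:
Orvate: *sepokik > hepokik > hefohik  (by debuccalisation, intervocalic lenition)
Mogori: *sepokik > seposik > seposek  (by palatalisation, vowel merger)
No other proto-form is consistent with every reflex, so the reconstruction is *sepokik.

*sepokik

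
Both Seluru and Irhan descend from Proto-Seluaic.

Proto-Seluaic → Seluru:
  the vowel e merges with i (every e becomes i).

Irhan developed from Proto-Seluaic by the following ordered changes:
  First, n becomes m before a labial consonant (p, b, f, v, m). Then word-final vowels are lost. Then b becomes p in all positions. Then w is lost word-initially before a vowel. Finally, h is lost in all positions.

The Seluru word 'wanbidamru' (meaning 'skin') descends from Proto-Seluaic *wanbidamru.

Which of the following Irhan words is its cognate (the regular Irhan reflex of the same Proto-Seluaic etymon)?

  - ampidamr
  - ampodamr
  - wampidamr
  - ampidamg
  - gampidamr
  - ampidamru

ampidamr

Irhan: *wanbidamru
  wanbidamru → wambidamru   [nasal place assimilation]
  wambidamru → wambidamr   [apocope]
  wambidamr → wampidamr   [unconditioned shift]
  wampidamr → ampidamr   [glide loss]
  ampidamr (rule 5 does not apply)
  giving Irhan ampidamr.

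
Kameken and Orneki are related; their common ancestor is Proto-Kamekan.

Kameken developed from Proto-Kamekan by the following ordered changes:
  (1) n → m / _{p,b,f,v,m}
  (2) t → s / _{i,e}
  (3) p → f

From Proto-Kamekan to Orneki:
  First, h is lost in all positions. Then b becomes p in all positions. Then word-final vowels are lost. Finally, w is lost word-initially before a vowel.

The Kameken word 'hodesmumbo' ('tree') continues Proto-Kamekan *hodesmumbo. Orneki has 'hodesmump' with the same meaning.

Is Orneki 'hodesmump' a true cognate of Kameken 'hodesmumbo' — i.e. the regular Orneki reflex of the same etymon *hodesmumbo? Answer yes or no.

Derive the expected Orneki reflex of *hodesmumbo:
Orneki: *hodesmumbo
  hodesmumbo → odesmumbo   [h-loss]
  odesmumbo → odesmumpo   [unconditioned shift]
  odesmumpo → odesmump   [apocope]
  odesmump (rule 4 does not apply)
  giving Orneki odesmump.
The regular Orneki reflex would be 'odesmump', but the attested form is 'hodesmump'. The correspondence is irregular, so they are not cognates (the Orneki form has a different source).

no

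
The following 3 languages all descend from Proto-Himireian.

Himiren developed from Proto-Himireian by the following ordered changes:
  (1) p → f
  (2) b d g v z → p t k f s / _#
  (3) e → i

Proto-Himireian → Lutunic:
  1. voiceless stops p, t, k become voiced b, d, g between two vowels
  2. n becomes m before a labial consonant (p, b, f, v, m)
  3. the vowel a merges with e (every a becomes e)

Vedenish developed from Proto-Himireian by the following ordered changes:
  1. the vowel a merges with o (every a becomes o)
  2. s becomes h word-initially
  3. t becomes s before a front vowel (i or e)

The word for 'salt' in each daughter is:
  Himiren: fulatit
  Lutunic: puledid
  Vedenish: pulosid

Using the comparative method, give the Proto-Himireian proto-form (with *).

*pulatid

Position 7: Himiren has t, Lutunic has d, Vedenish has d. Vedenish preserves d here (none of its changes turn any other segment into d), so the proto-segment is *d.
Position 1: Himiren has f, Lutunic has p, Vedenish has p. Lutunic preserves p here (none of its changes turn any other segment into p), so the proto-segment is *p.
Position 4: Himiren has a, Lutunic has e, Vedenish has o. Himiren preserves a here (none of its changes turn any other segment into a), so the proto-segment is *a.
Verify the candidate proto-form against each daughter:
Himiren: *pulatid
  pulatid → fulatid   [unconditioned shift]
  fulatid → fulatit   [final devoicing]
  fulatit (rule 3 does not apply)
  giving Himiren fulatit.
Lutunic: *pulatid > puladid > puledid  (by intervocalic voicing, vowel merger)
Vedenish: *pulatid > pulotid > pulosid  (by vowel merger, palatalisation)
*pulatid is the unique common source.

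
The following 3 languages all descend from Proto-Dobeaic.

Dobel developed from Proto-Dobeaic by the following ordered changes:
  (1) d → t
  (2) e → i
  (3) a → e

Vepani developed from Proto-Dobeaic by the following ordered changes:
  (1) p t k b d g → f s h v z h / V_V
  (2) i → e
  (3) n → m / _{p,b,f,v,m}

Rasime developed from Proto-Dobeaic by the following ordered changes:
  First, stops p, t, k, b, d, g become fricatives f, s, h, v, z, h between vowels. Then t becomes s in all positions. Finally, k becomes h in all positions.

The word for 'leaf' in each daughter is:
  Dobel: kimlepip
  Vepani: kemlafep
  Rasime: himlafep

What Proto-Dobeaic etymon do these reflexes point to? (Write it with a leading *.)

*kimlapep

Position 6: Dobel has p, Vepani has f, Rasime has f. Dobel preserves p here (none of its changes turn any other segment into p), so the proto-segment is *p.
Position 7: Dobel has i, Vepani has e, Rasime has e. Rasime preserves e here (none of its changes turn any other segment into e), so the proto-segment is *e.
Verify the candidate proto-form against each daughter:
Dobel: start from *kimlapep.
  rule 1: no change — kimlapep
  rule 2 (vowel merger): kimlapep → kimlapip
  rule 3 (vowel merger): kimlapip → kimlepip
  ⇒ Dobel kimlepip
Vepani: *kimlapep
  kimlapep → kimlafep   [intervocalic lenition]
  kimlafep → kemlafep   [vowel merger]
  kemlafep (rule 3 does not apply)
  giving Vepani kemlafep.
Rasime: start from *kimlapep.
  rule 1 (intervocalic lenition): kimlapep → kimlafep
  rule 2: no change — kimlafep
  rule 3 (unconditioned shift): kimlafep → himlafep
  ⇒ Rasime himlafep
*kimlapep is the unique common source.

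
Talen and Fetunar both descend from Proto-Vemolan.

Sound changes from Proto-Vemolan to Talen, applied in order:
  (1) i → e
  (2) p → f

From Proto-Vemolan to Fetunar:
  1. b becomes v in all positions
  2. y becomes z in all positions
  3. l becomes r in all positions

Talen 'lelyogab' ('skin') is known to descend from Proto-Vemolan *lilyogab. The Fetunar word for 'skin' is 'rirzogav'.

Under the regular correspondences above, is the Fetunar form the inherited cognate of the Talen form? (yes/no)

Derive the expected Fetunar reflex of *lilyogab:
Fetunar: start from *lilyogab.
  rule 1 (unconditioned shift): lilyogab → lilyogav
  rule 2 (unconditioned shift): lilyogav → lilzogav
  rule 3 (unconditioned shift): lilzogav → rirzogav
  ⇒ Fetunar rirzogav
Fetunar 'rirzogav' matches the regular reflex exactly, so the pair is cognate.

yes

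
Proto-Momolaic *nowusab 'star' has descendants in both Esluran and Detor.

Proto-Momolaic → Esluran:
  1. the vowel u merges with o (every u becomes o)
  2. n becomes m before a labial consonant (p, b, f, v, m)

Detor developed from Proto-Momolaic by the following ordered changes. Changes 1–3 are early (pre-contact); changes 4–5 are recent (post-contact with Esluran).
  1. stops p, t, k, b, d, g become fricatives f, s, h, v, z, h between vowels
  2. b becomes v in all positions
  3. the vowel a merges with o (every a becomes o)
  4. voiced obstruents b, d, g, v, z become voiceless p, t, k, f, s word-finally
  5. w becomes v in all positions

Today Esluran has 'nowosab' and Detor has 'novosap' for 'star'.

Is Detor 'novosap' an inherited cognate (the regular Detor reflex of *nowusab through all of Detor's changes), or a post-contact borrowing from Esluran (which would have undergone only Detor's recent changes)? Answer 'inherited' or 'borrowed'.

If inherited, *nowusab would pass through all of Detor's changes:
Detor: *nowusab > nowusav > nowusov > nowusof > novusof  (by unconditioned shift, vowel merger, final devoicing, unconditioned shift)
If borrowed from Esluran 'nowosab' after the early changes, it would undergo only the recent ones:
  rule 4 (final devoicing): nowosab → nowosap
  rule 5 (unconditioned shift): nowosap → novosap
  ⇒ as a loan: novosap
Detor 'novosap' matches the loan outcome 'novosap', not the inherited 'novusof' — it skipped the early Detor changes, so it was borrowed from Esluran.

borrowed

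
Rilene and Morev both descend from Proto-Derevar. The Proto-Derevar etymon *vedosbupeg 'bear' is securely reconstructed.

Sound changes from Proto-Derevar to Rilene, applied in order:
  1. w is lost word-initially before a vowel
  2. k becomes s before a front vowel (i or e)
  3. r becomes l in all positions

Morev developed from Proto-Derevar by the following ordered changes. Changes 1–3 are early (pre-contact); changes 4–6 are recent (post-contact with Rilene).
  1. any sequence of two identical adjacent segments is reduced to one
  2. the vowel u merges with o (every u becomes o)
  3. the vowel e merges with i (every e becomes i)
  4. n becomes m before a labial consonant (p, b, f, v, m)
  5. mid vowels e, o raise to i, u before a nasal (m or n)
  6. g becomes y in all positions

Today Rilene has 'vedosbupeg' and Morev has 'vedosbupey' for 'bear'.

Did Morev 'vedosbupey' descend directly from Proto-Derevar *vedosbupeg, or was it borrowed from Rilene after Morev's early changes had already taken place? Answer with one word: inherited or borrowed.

If inherited, *vedosbupeg would pass through all of Morev's changes:
Morev: *vedosbupeg
  vedosbupeg (rule 1 does not apply)
  vedosbupeg → vedosbopeg   [vowel merger]
  vedosbopeg → vidosbopig   [vowel merger]
  vidosbopig (rule 4 does not apply)
  vidosbopig (rule 5 does not apply)
  vidosbopig → vidosbopiy   [unconditioned shift]
  giving Morev vidosbopiy.
If borrowed from Rilene 'vedosbupeg' after the early changes, it would undergo only the recent ones:
  rule 4 (nasal place assimilation): no change (vedosbupeg)
  rule 5 (pre-nasal raising): no change (vedosbupeg)
  rule 6 (unconditioned shift): vedosbupeg → vedosbupey
  ⇒ as a loan: vedosbupey
Morev 'vedosbupey' matches the loan outcome 'vedosbupey', not the inherited 'vidosbopiy' — it skipped the early Morev changes, so it was borrowed from Rilene.

borrowed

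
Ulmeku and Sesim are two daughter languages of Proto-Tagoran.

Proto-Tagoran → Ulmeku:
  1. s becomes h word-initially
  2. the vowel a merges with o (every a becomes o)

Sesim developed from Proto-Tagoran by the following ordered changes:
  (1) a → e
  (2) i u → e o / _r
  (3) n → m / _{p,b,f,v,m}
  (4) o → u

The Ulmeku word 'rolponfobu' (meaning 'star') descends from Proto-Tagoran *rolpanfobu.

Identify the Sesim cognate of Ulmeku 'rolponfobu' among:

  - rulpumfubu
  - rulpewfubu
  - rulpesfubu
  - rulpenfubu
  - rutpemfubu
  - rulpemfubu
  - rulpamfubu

Sesim: *rolpanfobu > rolpenfobu > rolpemfobu > rulpemfubu  (by vowel merger, nasal place assimilation, vowel merger)

rulpemfubu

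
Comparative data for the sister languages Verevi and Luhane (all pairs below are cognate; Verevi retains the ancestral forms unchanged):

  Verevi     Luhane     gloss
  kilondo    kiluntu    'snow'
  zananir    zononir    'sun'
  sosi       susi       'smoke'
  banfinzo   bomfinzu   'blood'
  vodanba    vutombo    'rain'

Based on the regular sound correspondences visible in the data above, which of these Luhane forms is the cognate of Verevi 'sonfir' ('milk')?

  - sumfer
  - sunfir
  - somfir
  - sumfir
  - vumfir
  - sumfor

sumfir

kilondo ~ kiluntu — Verevi o corresponds to Luhane u after a consonant, before a nasal.
banfinzo ~ bomfinzu — Verevi n corresponds to Luhane m after a vowel, before a labial obstruent.
Applying these to Verevi 'sonfir':
  sonfir → sunfir   (o→u after a consonant, before a nasal)
  sunfir → sumfir   (n→m after a vowel, before a labial obstruent)
So the Luhane cognate is 'sumfir'.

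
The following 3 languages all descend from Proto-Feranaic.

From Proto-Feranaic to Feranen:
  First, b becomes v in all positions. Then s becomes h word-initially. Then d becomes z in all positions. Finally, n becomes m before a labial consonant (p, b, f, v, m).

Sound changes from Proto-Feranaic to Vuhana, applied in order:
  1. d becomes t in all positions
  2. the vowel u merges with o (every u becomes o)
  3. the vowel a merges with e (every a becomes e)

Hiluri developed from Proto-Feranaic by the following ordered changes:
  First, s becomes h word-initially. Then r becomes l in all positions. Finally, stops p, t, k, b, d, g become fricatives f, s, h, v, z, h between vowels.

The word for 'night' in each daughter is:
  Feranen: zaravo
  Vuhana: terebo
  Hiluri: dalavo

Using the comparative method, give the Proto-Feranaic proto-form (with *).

*darabo

Position 3: Feranen has r, Vuhana has r, Hiluri has l. Feranen preserves r here (none of its changes turn any other segment into r), so the proto-segment is *r.
Position 4: Feranen has a, Vuhana has e, Hiluri has a. Feranen preserves a here (none of its changes turn any other segment into a), so the proto-segment is *a.
Position 1: Feranen has z, Vuhana has t, Hiluri has d. Hiluri preserves d here (none of its changes turn any other segment into d), so the proto-segment is *d.
This points to *darabo. Verify forward in each daughter:
Feranen: *darabo > daravo > zaravo  (by unconditioned shift, unconditioned shift)
Vuhana: start from *darabo.
  rule 1 (unconditioned shift): darabo → tarabo
  rule 2: no change — tarabo
  rule 3 (vowel merger): tarabo → terebo
  ⇒ Vuhana terebo
Hiluri: *darabo
  darabo (rule 1 does not apply)
  darabo → dalabo   [unconditioned shift]
  dalabo → dalavo   [intervocalic lenition]
  giving Hiluri dalavo.
Only *darabo yields all of Feranen zaravo, Vuhana terebo, Hiluri dalavo.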